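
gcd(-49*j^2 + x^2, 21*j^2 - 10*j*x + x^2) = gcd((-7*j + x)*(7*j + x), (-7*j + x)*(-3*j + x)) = -7*j + x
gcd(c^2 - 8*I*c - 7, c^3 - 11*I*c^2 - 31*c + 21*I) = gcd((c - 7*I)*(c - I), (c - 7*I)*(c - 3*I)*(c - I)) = c^2 - 8*I*c - 7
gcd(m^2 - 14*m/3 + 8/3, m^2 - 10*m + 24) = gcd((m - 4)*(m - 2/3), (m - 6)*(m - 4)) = m - 4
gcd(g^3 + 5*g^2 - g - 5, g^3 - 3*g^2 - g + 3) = g^2 - 1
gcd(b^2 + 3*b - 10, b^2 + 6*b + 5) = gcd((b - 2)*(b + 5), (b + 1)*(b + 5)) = b + 5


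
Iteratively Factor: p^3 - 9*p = (p + 3)*(p^2 - 3*p) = (p - 3)*(p + 3)*(p)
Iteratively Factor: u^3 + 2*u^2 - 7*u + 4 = (u + 4)*(u^2 - 2*u + 1) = (u - 1)*(u + 4)*(u - 1)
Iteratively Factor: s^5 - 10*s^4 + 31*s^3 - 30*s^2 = (s - 3)*(s^4 - 7*s^3 + 10*s^2) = (s - 5)*(s - 3)*(s^3 - 2*s^2) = s*(s - 5)*(s - 3)*(s^2 - 2*s) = s^2*(s - 5)*(s - 3)*(s - 2)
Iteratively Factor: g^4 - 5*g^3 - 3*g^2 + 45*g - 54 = (g - 3)*(g^3 - 2*g^2 - 9*g + 18) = (g - 3)^2*(g^2 + g - 6) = (g - 3)^2*(g + 3)*(g - 2)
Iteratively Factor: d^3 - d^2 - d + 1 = (d - 1)*(d^2 - 1) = (d - 1)^2*(d + 1)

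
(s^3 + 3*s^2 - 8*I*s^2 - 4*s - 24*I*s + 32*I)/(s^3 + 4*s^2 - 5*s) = (s^2 + 4*s*(1 - 2*I) - 32*I)/(s*(s + 5))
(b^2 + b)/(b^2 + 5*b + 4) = b/(b + 4)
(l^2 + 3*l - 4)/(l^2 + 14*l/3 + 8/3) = 3*(l - 1)/(3*l + 2)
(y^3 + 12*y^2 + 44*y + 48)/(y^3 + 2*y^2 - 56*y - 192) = (y + 2)/(y - 8)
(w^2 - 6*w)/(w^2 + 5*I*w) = (w - 6)/(w + 5*I)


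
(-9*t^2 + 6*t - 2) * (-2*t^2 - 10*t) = 18*t^4 + 78*t^3 - 56*t^2 + 20*t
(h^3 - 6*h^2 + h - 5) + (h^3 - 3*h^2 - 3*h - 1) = 2*h^3 - 9*h^2 - 2*h - 6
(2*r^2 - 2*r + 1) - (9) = 2*r^2 - 2*r - 8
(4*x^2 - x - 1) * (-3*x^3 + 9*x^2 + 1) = -12*x^5 + 39*x^4 - 6*x^3 - 5*x^2 - x - 1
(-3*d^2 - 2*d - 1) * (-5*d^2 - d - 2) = 15*d^4 + 13*d^3 + 13*d^2 + 5*d + 2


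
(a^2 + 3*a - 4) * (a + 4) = a^3 + 7*a^2 + 8*a - 16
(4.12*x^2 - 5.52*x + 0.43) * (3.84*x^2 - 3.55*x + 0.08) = 15.8208*x^4 - 35.8228*x^3 + 21.5768*x^2 - 1.9681*x + 0.0344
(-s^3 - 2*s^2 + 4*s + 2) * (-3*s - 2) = 3*s^4 + 8*s^3 - 8*s^2 - 14*s - 4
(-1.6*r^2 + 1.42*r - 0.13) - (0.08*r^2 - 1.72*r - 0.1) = -1.68*r^2 + 3.14*r - 0.03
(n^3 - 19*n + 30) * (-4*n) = -4*n^4 + 76*n^2 - 120*n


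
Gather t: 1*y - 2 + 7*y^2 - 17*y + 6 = 7*y^2 - 16*y + 4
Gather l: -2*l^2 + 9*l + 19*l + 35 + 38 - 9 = -2*l^2 + 28*l + 64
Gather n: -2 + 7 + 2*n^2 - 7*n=2*n^2 - 7*n + 5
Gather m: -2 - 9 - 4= -15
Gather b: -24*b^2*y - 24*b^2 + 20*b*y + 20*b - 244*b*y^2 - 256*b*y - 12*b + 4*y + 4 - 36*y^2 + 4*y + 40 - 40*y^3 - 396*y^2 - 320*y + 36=b^2*(-24*y - 24) + b*(-244*y^2 - 236*y + 8) - 40*y^3 - 432*y^2 - 312*y + 80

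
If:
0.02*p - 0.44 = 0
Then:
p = 22.00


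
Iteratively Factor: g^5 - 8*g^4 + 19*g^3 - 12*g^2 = (g)*(g^4 - 8*g^3 + 19*g^2 - 12*g) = g^2*(g^3 - 8*g^2 + 19*g - 12) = g^2*(g - 4)*(g^2 - 4*g + 3) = g^2*(g - 4)*(g - 1)*(g - 3)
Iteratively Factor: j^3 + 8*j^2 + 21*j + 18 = (j + 3)*(j^2 + 5*j + 6) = (j + 3)^2*(j + 2)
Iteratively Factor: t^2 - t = (t)*(t - 1)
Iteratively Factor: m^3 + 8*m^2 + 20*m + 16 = (m + 4)*(m^2 + 4*m + 4) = (m + 2)*(m + 4)*(m + 2)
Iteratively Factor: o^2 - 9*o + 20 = (o - 5)*(o - 4)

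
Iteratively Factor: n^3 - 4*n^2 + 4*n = (n - 2)*(n^2 - 2*n) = n*(n - 2)*(n - 2)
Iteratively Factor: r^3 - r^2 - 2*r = (r + 1)*(r^2 - 2*r) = (r - 2)*(r + 1)*(r)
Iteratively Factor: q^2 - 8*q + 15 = (q - 3)*(q - 5)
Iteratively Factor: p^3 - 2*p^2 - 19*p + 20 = (p - 1)*(p^2 - p - 20) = (p - 1)*(p + 4)*(p - 5)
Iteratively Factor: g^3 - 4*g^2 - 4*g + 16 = (g + 2)*(g^2 - 6*g + 8) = (g - 4)*(g + 2)*(g - 2)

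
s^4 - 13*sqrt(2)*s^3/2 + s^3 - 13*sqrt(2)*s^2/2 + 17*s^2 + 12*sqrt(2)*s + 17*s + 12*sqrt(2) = (s + 1)*(s - 4*sqrt(2))*(s - 3*sqrt(2))*(s + sqrt(2)/2)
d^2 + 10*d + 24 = (d + 4)*(d + 6)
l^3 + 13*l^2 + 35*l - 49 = (l - 1)*(l + 7)^2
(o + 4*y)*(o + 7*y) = o^2 + 11*o*y + 28*y^2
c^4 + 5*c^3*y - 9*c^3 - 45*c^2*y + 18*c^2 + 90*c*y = c*(c - 6)*(c - 3)*(c + 5*y)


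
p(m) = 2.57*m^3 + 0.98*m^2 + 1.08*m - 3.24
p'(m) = 7.71*m^2 + 1.96*m + 1.08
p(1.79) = 16.57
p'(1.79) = 29.29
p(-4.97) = -299.90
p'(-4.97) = 181.78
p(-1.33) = -8.99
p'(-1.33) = 12.11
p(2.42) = 41.54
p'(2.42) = 50.98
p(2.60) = 51.36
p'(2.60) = 58.30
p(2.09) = 26.76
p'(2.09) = 38.85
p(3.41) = 113.74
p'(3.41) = 97.42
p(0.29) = -2.78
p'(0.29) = 2.30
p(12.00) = 4591.80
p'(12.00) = 1134.84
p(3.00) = 78.21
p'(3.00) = 76.35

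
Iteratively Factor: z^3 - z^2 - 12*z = (z)*(z^2 - z - 12) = z*(z - 4)*(z + 3)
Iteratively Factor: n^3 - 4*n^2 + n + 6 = (n - 2)*(n^2 - 2*n - 3) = (n - 2)*(n + 1)*(n - 3)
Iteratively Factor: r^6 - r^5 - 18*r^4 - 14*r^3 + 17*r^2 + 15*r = (r + 3)*(r^5 - 4*r^4 - 6*r^3 + 4*r^2 + 5*r) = (r + 1)*(r + 3)*(r^4 - 5*r^3 - r^2 + 5*r) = r*(r + 1)*(r + 3)*(r^3 - 5*r^2 - r + 5) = r*(r - 5)*(r + 1)*(r + 3)*(r^2 - 1) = r*(r - 5)*(r - 1)*(r + 1)*(r + 3)*(r + 1)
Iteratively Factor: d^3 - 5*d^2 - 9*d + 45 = (d - 5)*(d^2 - 9) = (d - 5)*(d + 3)*(d - 3)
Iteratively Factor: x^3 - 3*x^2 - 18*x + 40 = (x - 2)*(x^2 - x - 20) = (x - 2)*(x + 4)*(x - 5)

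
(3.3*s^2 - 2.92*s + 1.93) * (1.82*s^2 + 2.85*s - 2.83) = 6.006*s^4 + 4.0906*s^3 - 14.1484*s^2 + 13.7641*s - 5.4619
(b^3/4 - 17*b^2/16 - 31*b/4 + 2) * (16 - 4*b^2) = -b^5 + 17*b^4/4 + 35*b^3 - 25*b^2 - 124*b + 32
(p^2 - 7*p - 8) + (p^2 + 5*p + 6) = 2*p^2 - 2*p - 2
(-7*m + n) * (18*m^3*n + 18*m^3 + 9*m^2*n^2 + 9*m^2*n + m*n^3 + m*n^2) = -126*m^4*n - 126*m^4 - 45*m^3*n^2 - 45*m^3*n + 2*m^2*n^3 + 2*m^2*n^2 + m*n^4 + m*n^3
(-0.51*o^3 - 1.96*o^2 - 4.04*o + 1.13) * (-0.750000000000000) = 0.3825*o^3 + 1.47*o^2 + 3.03*o - 0.8475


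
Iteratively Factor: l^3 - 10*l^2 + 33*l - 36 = (l - 4)*(l^2 - 6*l + 9) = (l - 4)*(l - 3)*(l - 3)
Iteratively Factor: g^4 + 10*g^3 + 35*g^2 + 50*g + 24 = (g + 2)*(g^3 + 8*g^2 + 19*g + 12) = (g + 2)*(g + 4)*(g^2 + 4*g + 3) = (g + 1)*(g + 2)*(g + 4)*(g + 3)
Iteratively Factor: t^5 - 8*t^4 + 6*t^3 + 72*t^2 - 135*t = (t)*(t^4 - 8*t^3 + 6*t^2 + 72*t - 135) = t*(t + 3)*(t^3 - 11*t^2 + 39*t - 45) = t*(t - 3)*(t + 3)*(t^2 - 8*t + 15) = t*(t - 3)^2*(t + 3)*(t - 5)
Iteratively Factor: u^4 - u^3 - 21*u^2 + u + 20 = (u + 1)*(u^3 - 2*u^2 - 19*u + 20) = (u - 5)*(u + 1)*(u^2 + 3*u - 4) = (u - 5)*(u + 1)*(u + 4)*(u - 1)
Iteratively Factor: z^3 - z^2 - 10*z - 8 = (z - 4)*(z^2 + 3*z + 2) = (z - 4)*(z + 1)*(z + 2)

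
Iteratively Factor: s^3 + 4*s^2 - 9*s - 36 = (s + 4)*(s^2 - 9) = (s + 3)*(s + 4)*(s - 3)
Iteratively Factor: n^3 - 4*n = (n - 2)*(n^2 + 2*n) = (n - 2)*(n + 2)*(n)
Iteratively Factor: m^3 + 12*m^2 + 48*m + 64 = (m + 4)*(m^2 + 8*m + 16) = (m + 4)^2*(m + 4)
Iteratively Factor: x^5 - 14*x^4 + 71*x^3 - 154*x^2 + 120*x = (x)*(x^4 - 14*x^3 + 71*x^2 - 154*x + 120) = x*(x - 5)*(x^3 - 9*x^2 + 26*x - 24) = x*(x - 5)*(x - 3)*(x^2 - 6*x + 8) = x*(x - 5)*(x - 4)*(x - 3)*(x - 2)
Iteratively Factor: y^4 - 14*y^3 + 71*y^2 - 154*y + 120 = (y - 5)*(y^3 - 9*y^2 + 26*y - 24) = (y - 5)*(y - 3)*(y^2 - 6*y + 8) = (y - 5)*(y - 3)*(y - 2)*(y - 4)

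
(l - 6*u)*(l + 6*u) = l^2 - 36*u^2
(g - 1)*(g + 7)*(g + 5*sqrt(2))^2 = g^4 + 6*g^3 + 10*sqrt(2)*g^3 + 43*g^2 + 60*sqrt(2)*g^2 - 70*sqrt(2)*g + 300*g - 350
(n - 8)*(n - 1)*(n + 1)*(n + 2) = n^4 - 6*n^3 - 17*n^2 + 6*n + 16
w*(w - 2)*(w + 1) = w^3 - w^2 - 2*w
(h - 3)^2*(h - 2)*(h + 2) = h^4 - 6*h^3 + 5*h^2 + 24*h - 36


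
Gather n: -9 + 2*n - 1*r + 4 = 2*n - r - 5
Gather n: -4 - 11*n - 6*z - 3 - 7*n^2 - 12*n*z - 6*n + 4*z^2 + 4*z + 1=-7*n^2 + n*(-12*z - 17) + 4*z^2 - 2*z - 6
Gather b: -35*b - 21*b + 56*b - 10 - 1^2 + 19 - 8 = 0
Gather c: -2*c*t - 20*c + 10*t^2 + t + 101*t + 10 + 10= c*(-2*t - 20) + 10*t^2 + 102*t + 20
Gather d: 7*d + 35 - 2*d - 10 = 5*d + 25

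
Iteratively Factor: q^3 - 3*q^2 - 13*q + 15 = (q - 1)*(q^2 - 2*q - 15) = (q - 1)*(q + 3)*(q - 5)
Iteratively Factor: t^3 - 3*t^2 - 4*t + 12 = (t - 2)*(t^2 - t - 6) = (t - 2)*(t + 2)*(t - 3)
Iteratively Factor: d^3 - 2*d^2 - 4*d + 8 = (d + 2)*(d^2 - 4*d + 4) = (d - 2)*(d + 2)*(d - 2)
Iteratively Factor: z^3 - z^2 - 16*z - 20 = (z + 2)*(z^2 - 3*z - 10) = (z - 5)*(z + 2)*(z + 2)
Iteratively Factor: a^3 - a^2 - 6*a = (a)*(a^2 - a - 6) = a*(a - 3)*(a + 2)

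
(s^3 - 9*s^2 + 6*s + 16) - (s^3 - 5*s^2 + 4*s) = -4*s^2 + 2*s + 16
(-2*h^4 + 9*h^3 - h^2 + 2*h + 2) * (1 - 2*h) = 4*h^5 - 20*h^4 + 11*h^3 - 5*h^2 - 2*h + 2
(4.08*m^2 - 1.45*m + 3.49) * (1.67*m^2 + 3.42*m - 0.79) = 6.8136*m^4 + 11.5321*m^3 - 2.3539*m^2 + 13.0813*m - 2.7571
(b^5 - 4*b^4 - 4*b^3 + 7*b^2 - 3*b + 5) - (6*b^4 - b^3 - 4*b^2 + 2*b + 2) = b^5 - 10*b^4 - 3*b^3 + 11*b^2 - 5*b + 3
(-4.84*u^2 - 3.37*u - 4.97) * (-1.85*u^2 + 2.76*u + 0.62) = 8.954*u^4 - 7.1239*u^3 - 3.1075*u^2 - 15.8066*u - 3.0814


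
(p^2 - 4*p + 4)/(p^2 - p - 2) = (p - 2)/(p + 1)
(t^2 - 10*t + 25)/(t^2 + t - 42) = (t^2 - 10*t + 25)/(t^2 + t - 42)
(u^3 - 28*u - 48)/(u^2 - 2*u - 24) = u + 2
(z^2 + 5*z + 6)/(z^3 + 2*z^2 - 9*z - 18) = 1/(z - 3)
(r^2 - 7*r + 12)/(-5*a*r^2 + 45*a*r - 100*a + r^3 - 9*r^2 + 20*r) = (r - 3)/(-5*a*r + 25*a + r^2 - 5*r)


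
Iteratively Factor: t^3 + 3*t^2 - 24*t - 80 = (t + 4)*(t^2 - t - 20) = (t - 5)*(t + 4)*(t + 4)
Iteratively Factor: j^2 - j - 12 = (j - 4)*(j + 3)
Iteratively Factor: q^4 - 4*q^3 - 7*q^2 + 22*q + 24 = (q + 2)*(q^3 - 6*q^2 + 5*q + 12) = (q - 3)*(q + 2)*(q^2 - 3*q - 4) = (q - 4)*(q - 3)*(q + 2)*(q + 1)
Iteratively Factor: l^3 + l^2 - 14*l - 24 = (l + 2)*(l^2 - l - 12) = (l - 4)*(l + 2)*(l + 3)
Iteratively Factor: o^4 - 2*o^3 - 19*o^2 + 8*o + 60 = (o - 2)*(o^3 - 19*o - 30) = (o - 5)*(o - 2)*(o^2 + 5*o + 6) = (o - 5)*(o - 2)*(o + 3)*(o + 2)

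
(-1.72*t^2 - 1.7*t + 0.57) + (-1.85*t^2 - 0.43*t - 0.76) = -3.57*t^2 - 2.13*t - 0.19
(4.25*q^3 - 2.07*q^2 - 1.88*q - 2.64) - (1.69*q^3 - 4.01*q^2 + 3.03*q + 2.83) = 2.56*q^3 + 1.94*q^2 - 4.91*q - 5.47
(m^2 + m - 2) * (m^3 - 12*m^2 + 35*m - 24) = m^5 - 11*m^4 + 21*m^3 + 35*m^2 - 94*m + 48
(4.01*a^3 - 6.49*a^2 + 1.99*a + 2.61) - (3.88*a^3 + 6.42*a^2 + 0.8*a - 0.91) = 0.13*a^3 - 12.91*a^2 + 1.19*a + 3.52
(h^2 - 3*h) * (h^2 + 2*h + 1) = h^4 - h^3 - 5*h^2 - 3*h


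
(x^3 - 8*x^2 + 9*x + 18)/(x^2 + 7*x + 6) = (x^2 - 9*x + 18)/(x + 6)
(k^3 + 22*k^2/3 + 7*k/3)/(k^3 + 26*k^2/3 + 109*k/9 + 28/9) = 3*k/(3*k + 4)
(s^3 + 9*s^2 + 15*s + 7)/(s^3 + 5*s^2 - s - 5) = (s^2 + 8*s + 7)/(s^2 + 4*s - 5)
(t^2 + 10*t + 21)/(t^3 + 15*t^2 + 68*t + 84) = (t + 3)/(t^2 + 8*t + 12)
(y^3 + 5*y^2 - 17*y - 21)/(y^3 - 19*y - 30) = (-y^3 - 5*y^2 + 17*y + 21)/(-y^3 + 19*y + 30)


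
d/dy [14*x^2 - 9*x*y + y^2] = -9*x + 2*y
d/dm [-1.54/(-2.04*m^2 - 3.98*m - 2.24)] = (-6.2832*m - 6.1292)/(2.04*m^2 + 3.98*m + 2.24)^2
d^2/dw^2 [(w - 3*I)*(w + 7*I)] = 2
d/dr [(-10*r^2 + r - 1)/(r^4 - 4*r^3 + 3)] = (4*r^2*(r - 3)*(10*r^2 - r + 1) + (1 - 20*r)*(r^4 - 4*r^3 + 3))/(r^4 - 4*r^3 + 3)^2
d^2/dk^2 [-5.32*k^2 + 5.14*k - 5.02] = -10.6400000000000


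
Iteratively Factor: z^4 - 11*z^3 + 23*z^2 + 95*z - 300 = (z - 5)*(z^3 - 6*z^2 - 7*z + 60) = (z - 5)^2*(z^2 - z - 12) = (z - 5)^2*(z - 4)*(z + 3)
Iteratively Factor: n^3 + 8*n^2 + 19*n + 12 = (n + 4)*(n^2 + 4*n + 3) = (n + 3)*(n + 4)*(n + 1)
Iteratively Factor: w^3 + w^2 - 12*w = (w + 4)*(w^2 - 3*w) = w*(w + 4)*(w - 3)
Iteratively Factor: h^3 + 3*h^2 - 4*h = (h - 1)*(h^2 + 4*h) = h*(h - 1)*(h + 4)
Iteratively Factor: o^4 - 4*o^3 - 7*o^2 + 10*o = (o - 5)*(o^3 + o^2 - 2*o) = o*(o - 5)*(o^2 + o - 2) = o*(o - 5)*(o + 2)*(o - 1)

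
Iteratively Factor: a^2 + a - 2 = (a - 1)*(a + 2)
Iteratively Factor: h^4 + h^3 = (h)*(h^3 + h^2) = h*(h + 1)*(h^2) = h^2*(h + 1)*(h)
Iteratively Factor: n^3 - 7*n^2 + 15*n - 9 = (n - 1)*(n^2 - 6*n + 9) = (n - 3)*(n - 1)*(n - 3)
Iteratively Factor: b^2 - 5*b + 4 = (b - 1)*(b - 4)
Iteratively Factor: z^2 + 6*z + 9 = (z + 3)*(z + 3)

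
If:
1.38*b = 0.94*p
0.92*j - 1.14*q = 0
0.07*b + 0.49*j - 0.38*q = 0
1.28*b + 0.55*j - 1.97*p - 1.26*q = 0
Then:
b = 0.00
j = 0.00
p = 0.00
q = 0.00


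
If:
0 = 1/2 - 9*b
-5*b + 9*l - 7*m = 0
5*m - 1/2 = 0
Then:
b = 1/18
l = 44/405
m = 1/10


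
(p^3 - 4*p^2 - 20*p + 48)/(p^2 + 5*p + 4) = (p^2 - 8*p + 12)/(p + 1)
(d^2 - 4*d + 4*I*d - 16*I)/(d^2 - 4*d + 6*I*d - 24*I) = (d + 4*I)/(d + 6*I)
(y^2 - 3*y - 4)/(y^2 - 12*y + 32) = (y + 1)/(y - 8)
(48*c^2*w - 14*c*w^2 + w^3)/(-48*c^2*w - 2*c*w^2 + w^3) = (-6*c + w)/(6*c + w)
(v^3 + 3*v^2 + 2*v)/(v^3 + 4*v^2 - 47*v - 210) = v*(v^2 + 3*v + 2)/(v^3 + 4*v^2 - 47*v - 210)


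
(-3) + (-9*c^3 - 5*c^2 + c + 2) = -9*c^3 - 5*c^2 + c - 1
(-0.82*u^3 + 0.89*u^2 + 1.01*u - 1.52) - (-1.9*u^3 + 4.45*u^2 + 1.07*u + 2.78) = 1.08*u^3 - 3.56*u^2 - 0.0600000000000001*u - 4.3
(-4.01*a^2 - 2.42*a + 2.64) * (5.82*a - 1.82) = -23.3382*a^3 - 6.7862*a^2 + 19.7692*a - 4.8048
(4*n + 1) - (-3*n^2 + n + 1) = 3*n^2 + 3*n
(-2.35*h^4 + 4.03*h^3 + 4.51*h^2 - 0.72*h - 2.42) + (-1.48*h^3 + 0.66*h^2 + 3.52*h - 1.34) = -2.35*h^4 + 2.55*h^3 + 5.17*h^2 + 2.8*h - 3.76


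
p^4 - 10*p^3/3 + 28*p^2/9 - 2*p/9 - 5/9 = (p - 5/3)*(p - 1)^2*(p + 1/3)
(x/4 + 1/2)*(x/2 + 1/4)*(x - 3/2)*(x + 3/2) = x^4/8 + 5*x^3/16 - 5*x^2/32 - 45*x/64 - 9/32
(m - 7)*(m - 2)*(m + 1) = m^3 - 8*m^2 + 5*m + 14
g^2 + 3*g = g*(g + 3)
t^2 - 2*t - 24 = (t - 6)*(t + 4)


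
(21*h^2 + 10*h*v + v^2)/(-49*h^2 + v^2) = (3*h + v)/(-7*h + v)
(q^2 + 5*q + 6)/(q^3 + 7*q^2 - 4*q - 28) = (q + 3)/(q^2 + 5*q - 14)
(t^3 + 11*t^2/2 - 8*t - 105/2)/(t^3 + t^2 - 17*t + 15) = (t + 7/2)/(t - 1)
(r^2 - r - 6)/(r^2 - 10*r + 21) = (r + 2)/(r - 7)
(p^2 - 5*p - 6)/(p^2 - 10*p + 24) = (p + 1)/(p - 4)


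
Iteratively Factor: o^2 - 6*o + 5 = (o - 5)*(o - 1)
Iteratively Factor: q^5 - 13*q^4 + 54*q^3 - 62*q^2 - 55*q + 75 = (q - 5)*(q^4 - 8*q^3 + 14*q^2 + 8*q - 15) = (q - 5)*(q - 1)*(q^3 - 7*q^2 + 7*q + 15) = (q - 5)^2*(q - 1)*(q^2 - 2*q - 3) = (q - 5)^2*(q - 1)*(q + 1)*(q - 3)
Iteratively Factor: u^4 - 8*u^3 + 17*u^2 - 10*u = (u)*(u^3 - 8*u^2 + 17*u - 10) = u*(u - 2)*(u^2 - 6*u + 5) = u*(u - 5)*(u - 2)*(u - 1)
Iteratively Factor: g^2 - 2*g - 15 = (g + 3)*(g - 5)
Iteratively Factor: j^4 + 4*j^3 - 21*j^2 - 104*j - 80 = (j + 4)*(j^3 - 21*j - 20) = (j - 5)*(j + 4)*(j^2 + 5*j + 4) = (j - 5)*(j + 1)*(j + 4)*(j + 4)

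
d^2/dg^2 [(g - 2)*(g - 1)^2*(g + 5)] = 12*g^2 + 6*g - 30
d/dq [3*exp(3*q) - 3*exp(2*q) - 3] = (9*exp(q) - 6)*exp(2*q)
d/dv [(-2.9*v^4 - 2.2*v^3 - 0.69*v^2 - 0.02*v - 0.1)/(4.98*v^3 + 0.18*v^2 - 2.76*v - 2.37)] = (-14.442*v^6 - 1.044*v^5 + 27.0522*v^4 + 39.8352*v^3 + 19.044*v^2 + 3.3066*v - 0.2286)/(24.8004*v^6 + 1.7928*v^5 - 27.4572*v^4 - 24.5988*v^3 + 6.7644*v^2 + 13.0824*v + 5.6169)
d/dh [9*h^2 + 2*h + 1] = 18*h + 2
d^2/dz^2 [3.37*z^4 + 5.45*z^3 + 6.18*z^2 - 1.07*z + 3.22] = 40.44*z^2 + 32.7*z + 12.36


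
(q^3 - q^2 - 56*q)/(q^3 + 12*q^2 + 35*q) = (q - 8)/(q + 5)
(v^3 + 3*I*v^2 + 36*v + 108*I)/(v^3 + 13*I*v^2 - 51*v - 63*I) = (v^2 + 36)/(v^2 + 10*I*v - 21)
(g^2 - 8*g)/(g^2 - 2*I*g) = (g - 8)/(g - 2*I)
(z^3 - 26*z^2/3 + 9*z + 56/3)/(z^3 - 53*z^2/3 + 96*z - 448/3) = (z + 1)/(z - 8)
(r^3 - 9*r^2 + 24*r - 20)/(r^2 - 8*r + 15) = (r^2 - 4*r + 4)/(r - 3)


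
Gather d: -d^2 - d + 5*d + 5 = -d^2 + 4*d + 5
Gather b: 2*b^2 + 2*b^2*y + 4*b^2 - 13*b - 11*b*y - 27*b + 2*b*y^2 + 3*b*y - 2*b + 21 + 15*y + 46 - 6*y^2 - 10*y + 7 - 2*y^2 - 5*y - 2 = b^2*(2*y + 6) + b*(2*y^2 - 8*y - 42) - 8*y^2 + 72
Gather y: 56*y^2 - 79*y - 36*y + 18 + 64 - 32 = 56*y^2 - 115*y + 50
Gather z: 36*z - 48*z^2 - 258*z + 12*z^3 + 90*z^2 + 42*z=12*z^3 + 42*z^2 - 180*z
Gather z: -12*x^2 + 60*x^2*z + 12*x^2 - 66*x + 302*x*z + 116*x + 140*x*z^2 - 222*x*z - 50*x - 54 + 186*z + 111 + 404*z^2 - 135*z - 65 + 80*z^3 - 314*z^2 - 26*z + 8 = 80*z^3 + z^2*(140*x + 90) + z*(60*x^2 + 80*x + 25)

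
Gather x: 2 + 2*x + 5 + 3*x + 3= 5*x + 10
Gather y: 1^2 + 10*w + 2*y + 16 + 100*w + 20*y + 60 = 110*w + 22*y + 77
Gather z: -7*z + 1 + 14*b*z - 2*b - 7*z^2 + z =-2*b - 7*z^2 + z*(14*b - 6) + 1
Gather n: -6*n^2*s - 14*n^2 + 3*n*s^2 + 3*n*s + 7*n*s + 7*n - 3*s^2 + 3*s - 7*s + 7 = n^2*(-6*s - 14) + n*(3*s^2 + 10*s + 7) - 3*s^2 - 4*s + 7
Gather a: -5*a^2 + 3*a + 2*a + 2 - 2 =-5*a^2 + 5*a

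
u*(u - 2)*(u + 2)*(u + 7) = u^4 + 7*u^3 - 4*u^2 - 28*u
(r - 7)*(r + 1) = r^2 - 6*r - 7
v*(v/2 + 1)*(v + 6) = v^3/2 + 4*v^2 + 6*v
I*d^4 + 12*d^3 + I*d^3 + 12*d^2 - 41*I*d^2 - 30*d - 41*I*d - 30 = (d - 6*I)*(d - 5*I)*(d - I)*(I*d + I)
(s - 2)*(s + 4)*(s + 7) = s^3 + 9*s^2 + 6*s - 56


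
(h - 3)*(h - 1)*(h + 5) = h^3 + h^2 - 17*h + 15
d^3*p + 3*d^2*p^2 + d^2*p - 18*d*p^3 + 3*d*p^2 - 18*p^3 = (d - 3*p)*(d + 6*p)*(d*p + p)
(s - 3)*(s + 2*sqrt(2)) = s^2 - 3*s + 2*sqrt(2)*s - 6*sqrt(2)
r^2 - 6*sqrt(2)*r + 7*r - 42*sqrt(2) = (r + 7)*(r - 6*sqrt(2))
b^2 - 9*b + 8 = (b - 8)*(b - 1)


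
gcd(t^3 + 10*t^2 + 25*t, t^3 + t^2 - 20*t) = t^2 + 5*t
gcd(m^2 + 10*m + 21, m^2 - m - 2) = 1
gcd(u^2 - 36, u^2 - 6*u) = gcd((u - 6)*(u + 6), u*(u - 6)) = u - 6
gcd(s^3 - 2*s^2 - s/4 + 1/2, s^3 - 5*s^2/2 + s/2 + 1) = s^2 - 3*s/2 - 1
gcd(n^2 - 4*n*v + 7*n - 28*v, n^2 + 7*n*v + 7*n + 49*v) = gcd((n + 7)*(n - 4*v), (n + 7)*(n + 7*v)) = n + 7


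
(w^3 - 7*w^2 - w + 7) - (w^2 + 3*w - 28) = w^3 - 8*w^2 - 4*w + 35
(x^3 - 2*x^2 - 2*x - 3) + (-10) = x^3 - 2*x^2 - 2*x - 13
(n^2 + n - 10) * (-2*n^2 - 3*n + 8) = -2*n^4 - 5*n^3 + 25*n^2 + 38*n - 80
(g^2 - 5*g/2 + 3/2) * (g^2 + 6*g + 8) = g^4 + 7*g^3/2 - 11*g^2/2 - 11*g + 12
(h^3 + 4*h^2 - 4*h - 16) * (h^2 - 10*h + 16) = h^5 - 6*h^4 - 28*h^3 + 88*h^2 + 96*h - 256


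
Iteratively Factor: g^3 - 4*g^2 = (g - 4)*(g^2) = g*(g - 4)*(g)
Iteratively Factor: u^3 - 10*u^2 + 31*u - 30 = (u - 5)*(u^2 - 5*u + 6) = (u - 5)*(u - 3)*(u - 2)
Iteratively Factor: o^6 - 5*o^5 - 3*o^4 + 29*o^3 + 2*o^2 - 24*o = (o + 1)*(o^5 - 6*o^4 + 3*o^3 + 26*o^2 - 24*o) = o*(o + 1)*(o^4 - 6*o^3 + 3*o^2 + 26*o - 24) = o*(o - 4)*(o + 1)*(o^3 - 2*o^2 - 5*o + 6) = o*(o - 4)*(o - 3)*(o + 1)*(o^2 + o - 2) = o*(o - 4)*(o - 3)*(o + 1)*(o + 2)*(o - 1)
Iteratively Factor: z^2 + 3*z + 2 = (z + 2)*(z + 1)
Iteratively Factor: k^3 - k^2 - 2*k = (k - 2)*(k^2 + k) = k*(k - 2)*(k + 1)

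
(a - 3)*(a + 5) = a^2 + 2*a - 15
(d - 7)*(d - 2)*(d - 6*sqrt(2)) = d^3 - 9*d^2 - 6*sqrt(2)*d^2 + 14*d + 54*sqrt(2)*d - 84*sqrt(2)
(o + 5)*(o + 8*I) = o^2 + 5*o + 8*I*o + 40*I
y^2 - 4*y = y*(y - 4)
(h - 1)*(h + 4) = h^2 + 3*h - 4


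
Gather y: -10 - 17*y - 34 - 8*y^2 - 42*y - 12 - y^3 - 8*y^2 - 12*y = -y^3 - 16*y^2 - 71*y - 56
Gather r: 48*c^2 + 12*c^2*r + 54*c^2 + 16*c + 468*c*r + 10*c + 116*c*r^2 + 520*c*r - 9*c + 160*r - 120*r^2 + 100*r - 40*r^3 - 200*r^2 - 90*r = 102*c^2 + 17*c - 40*r^3 + r^2*(116*c - 320) + r*(12*c^2 + 988*c + 170)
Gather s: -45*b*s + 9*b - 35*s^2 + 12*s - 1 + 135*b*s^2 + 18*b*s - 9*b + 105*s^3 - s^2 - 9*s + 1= 105*s^3 + s^2*(135*b - 36) + s*(3 - 27*b)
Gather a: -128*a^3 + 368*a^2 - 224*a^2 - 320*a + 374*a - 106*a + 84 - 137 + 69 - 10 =-128*a^3 + 144*a^2 - 52*a + 6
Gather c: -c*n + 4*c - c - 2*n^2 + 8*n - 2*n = c*(3 - n) - 2*n^2 + 6*n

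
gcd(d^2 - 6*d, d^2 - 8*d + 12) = d - 6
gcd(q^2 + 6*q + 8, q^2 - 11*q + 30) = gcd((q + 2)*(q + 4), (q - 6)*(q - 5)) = 1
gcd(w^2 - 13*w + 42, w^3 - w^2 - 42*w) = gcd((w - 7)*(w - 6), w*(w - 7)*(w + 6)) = w - 7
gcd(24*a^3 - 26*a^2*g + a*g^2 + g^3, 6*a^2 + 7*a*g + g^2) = 6*a + g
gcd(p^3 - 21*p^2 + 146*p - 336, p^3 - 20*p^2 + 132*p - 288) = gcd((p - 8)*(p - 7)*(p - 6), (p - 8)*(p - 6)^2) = p^2 - 14*p + 48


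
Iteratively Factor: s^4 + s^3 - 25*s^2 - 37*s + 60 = (s - 1)*(s^3 + 2*s^2 - 23*s - 60) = (s - 5)*(s - 1)*(s^2 + 7*s + 12) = (s - 5)*(s - 1)*(s + 3)*(s + 4)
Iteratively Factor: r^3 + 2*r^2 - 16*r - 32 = (r - 4)*(r^2 + 6*r + 8) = (r - 4)*(r + 4)*(r + 2)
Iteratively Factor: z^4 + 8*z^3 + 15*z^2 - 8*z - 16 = (z + 1)*(z^3 + 7*z^2 + 8*z - 16) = (z + 1)*(z + 4)*(z^2 + 3*z - 4) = (z - 1)*(z + 1)*(z + 4)*(z + 4)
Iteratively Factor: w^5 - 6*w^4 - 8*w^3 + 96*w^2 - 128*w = (w - 4)*(w^4 - 2*w^3 - 16*w^2 + 32*w) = (w - 4)^2*(w^3 + 2*w^2 - 8*w) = (w - 4)^2*(w + 4)*(w^2 - 2*w) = w*(w - 4)^2*(w + 4)*(w - 2)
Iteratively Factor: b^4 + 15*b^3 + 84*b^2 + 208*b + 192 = (b + 4)*(b^3 + 11*b^2 + 40*b + 48) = (b + 4)^2*(b^2 + 7*b + 12) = (b + 3)*(b + 4)^2*(b + 4)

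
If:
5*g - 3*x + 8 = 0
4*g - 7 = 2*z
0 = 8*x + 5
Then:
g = -79/40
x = -5/8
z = -149/20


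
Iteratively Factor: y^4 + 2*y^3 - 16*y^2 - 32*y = (y)*(y^3 + 2*y^2 - 16*y - 32) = y*(y - 4)*(y^2 + 6*y + 8) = y*(y - 4)*(y + 2)*(y + 4)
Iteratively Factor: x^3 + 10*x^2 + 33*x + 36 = (x + 4)*(x^2 + 6*x + 9) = (x + 3)*(x + 4)*(x + 3)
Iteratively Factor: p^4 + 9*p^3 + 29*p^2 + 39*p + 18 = (p + 2)*(p^3 + 7*p^2 + 15*p + 9) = (p + 2)*(p + 3)*(p^2 + 4*p + 3) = (p + 2)*(p + 3)^2*(p + 1)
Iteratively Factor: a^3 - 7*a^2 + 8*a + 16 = (a - 4)*(a^2 - 3*a - 4) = (a - 4)^2*(a + 1)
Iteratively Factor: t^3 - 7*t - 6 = (t + 2)*(t^2 - 2*t - 3) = (t - 3)*(t + 2)*(t + 1)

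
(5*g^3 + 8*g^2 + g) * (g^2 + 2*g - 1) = 5*g^5 + 18*g^4 + 12*g^3 - 6*g^2 - g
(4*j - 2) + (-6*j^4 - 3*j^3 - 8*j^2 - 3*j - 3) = -6*j^4 - 3*j^3 - 8*j^2 + j - 5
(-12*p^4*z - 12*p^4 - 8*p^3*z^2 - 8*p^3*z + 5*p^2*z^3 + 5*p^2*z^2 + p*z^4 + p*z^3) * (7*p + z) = -84*p^5*z - 84*p^5 - 68*p^4*z^2 - 68*p^4*z + 27*p^3*z^3 + 27*p^3*z^2 + 12*p^2*z^4 + 12*p^2*z^3 + p*z^5 + p*z^4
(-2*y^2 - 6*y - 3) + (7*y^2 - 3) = 5*y^2 - 6*y - 6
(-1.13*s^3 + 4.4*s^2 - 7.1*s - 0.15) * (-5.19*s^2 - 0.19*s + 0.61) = 5.8647*s^5 - 22.6213*s^4 + 35.3237*s^3 + 4.8115*s^2 - 4.3025*s - 0.0915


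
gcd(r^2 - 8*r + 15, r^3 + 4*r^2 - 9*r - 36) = r - 3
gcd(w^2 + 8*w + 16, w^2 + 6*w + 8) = w + 4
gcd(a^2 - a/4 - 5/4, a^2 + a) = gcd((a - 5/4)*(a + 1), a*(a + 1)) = a + 1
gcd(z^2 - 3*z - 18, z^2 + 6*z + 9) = z + 3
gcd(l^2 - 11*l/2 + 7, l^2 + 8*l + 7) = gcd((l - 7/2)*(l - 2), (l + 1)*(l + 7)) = 1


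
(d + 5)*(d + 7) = d^2 + 12*d + 35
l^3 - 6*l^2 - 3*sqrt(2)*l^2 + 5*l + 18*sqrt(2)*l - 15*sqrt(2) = (l - 5)*(l - 1)*(l - 3*sqrt(2))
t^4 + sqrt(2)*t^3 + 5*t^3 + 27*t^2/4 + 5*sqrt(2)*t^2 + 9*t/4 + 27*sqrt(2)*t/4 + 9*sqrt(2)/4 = (t + 1/2)*(t + 3/2)*(t + 3)*(t + sqrt(2))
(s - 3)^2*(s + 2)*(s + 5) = s^4 + s^3 - 23*s^2 + 3*s + 90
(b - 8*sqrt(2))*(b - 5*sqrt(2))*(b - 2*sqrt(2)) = b^3 - 15*sqrt(2)*b^2 + 132*b - 160*sqrt(2)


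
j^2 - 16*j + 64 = (j - 8)^2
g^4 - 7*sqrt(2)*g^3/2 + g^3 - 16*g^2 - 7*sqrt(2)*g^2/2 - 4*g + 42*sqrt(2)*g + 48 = (g - 3)*(g + 4)*(g - 4*sqrt(2))*(g + sqrt(2)/2)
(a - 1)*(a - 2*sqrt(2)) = a^2 - 2*sqrt(2)*a - a + 2*sqrt(2)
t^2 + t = t*(t + 1)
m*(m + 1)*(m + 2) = m^3 + 3*m^2 + 2*m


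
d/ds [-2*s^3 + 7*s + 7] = 7 - 6*s^2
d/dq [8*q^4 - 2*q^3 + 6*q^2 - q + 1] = 32*q^3 - 6*q^2 + 12*q - 1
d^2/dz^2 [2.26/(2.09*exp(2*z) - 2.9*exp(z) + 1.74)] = ((6.554 - 18.8936*exp(z))*(2.09*exp(2*z) - 2.9*exp(z) + 1.74) + 2.26*(4.18*exp(z) - 2.9)*(8.36*exp(z) - 5.8)*exp(z))*exp(z)/(2.09*exp(2*z) - 2.9*exp(z) + 1.74)^3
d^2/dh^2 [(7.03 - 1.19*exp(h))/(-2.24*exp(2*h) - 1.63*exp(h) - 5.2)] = (5.970944*exp(4*h) - 145.43984*exp(3*h) - 160.170528*exp(2*h) + 298.777313*exp(h) + 91.76388)*exp(h)/(11.239424*exp(6*h) + 24.536064*exp(5*h) + 96.128928*exp(4*h) + 118.248187*exp(3*h) + 223.15644*exp(2*h) + 132.2256*exp(h) + 140.608)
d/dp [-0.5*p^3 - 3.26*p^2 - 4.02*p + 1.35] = -1.5*p^2 - 6.52*p - 4.02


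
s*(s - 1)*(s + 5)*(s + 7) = s^4 + 11*s^3 + 23*s^2 - 35*s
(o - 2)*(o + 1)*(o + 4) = o^3 + 3*o^2 - 6*o - 8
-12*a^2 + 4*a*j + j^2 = (-2*a + j)*(6*a + j)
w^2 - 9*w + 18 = (w - 6)*(w - 3)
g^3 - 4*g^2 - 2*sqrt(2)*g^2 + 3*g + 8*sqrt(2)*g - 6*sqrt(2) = (g - 3)*(g - 1)*(g - 2*sqrt(2))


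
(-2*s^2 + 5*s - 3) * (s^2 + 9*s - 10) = -2*s^4 - 13*s^3 + 62*s^2 - 77*s + 30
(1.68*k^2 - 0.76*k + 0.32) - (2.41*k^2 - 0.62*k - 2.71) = -0.73*k^2 - 0.14*k + 3.03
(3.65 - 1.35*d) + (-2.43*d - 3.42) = 0.23 - 3.78*d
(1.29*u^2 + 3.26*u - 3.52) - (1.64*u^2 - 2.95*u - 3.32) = -0.35*u^2 + 6.21*u - 0.2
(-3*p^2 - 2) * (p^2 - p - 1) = -3*p^4 + 3*p^3 + p^2 + 2*p + 2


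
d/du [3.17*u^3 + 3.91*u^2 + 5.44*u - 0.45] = 9.51*u^2 + 7.82*u + 5.44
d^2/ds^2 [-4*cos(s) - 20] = 4*cos(s)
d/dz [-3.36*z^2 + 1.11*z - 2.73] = 1.11 - 6.72*z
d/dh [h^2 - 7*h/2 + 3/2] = 2*h - 7/2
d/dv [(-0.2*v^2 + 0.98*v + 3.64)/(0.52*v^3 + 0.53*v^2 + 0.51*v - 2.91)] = (0.104*v^4 - 1.0192*v^3 - 6.2998*v^2 - 2.6944*v - 4.7082)/(0.2704*v^6 + 0.5512*v^5 + 0.8113*v^4 - 2.4858*v^3 - 2.8245*v^2 - 2.9682*v + 8.4681)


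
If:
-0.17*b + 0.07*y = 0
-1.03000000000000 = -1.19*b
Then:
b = 0.87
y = 2.10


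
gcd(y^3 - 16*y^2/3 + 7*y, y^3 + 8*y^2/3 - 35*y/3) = y^2 - 7*y/3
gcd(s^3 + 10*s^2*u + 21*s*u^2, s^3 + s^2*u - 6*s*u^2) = s^2 + 3*s*u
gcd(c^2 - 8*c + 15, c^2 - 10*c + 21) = c - 3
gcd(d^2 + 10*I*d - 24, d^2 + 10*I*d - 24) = d^2 + 10*I*d - 24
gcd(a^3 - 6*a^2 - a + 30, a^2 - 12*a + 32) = 1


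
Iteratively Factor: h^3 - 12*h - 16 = (h - 4)*(h^2 + 4*h + 4) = (h - 4)*(h + 2)*(h + 2)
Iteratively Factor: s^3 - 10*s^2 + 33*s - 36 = (s - 3)*(s^2 - 7*s + 12) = (s - 4)*(s - 3)*(s - 3)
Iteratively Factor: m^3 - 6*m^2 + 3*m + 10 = (m + 1)*(m^2 - 7*m + 10) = (m - 2)*(m + 1)*(m - 5)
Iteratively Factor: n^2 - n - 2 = (n - 2)*(n + 1)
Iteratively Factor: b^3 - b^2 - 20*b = (b + 4)*(b^2 - 5*b) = (b - 5)*(b + 4)*(b)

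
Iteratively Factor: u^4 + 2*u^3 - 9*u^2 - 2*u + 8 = (u + 4)*(u^3 - 2*u^2 - u + 2) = (u - 2)*(u + 4)*(u^2 - 1) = (u - 2)*(u - 1)*(u + 4)*(u + 1)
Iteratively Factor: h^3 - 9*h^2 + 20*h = (h - 4)*(h^2 - 5*h) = h*(h - 4)*(h - 5)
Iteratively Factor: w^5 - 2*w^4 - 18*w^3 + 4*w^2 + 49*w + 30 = (w - 5)*(w^4 + 3*w^3 - 3*w^2 - 11*w - 6) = (w - 5)*(w + 1)*(w^3 + 2*w^2 - 5*w - 6) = (w - 5)*(w - 2)*(w + 1)*(w^2 + 4*w + 3) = (w - 5)*(w - 2)*(w + 1)*(w + 3)*(w + 1)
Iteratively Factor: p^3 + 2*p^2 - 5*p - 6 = (p - 2)*(p^2 + 4*p + 3) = (p - 2)*(p + 3)*(p + 1)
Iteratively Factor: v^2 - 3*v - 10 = (v - 5)*(v + 2)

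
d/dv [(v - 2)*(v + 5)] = 2*v + 3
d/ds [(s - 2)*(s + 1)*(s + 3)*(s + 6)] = 4*s^3 + 24*s^2 + 14*s - 36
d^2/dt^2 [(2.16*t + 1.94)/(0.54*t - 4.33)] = 11.232432/(0.54*t - 4.33)^3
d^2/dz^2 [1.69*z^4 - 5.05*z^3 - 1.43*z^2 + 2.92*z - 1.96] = 20.28*z^2 - 30.3*z - 2.86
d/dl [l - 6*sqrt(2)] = 1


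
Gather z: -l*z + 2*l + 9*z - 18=2*l + z*(9 - l) - 18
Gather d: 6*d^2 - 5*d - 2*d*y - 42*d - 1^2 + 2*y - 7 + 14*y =6*d^2 + d*(-2*y - 47) + 16*y - 8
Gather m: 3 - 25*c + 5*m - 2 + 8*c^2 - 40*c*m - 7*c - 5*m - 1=8*c^2 - 40*c*m - 32*c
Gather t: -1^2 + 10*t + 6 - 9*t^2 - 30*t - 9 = -9*t^2 - 20*t - 4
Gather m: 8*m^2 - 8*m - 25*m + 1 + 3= 8*m^2 - 33*m + 4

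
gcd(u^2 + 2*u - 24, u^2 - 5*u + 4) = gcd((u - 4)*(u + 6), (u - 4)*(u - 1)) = u - 4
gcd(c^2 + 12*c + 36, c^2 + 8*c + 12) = c + 6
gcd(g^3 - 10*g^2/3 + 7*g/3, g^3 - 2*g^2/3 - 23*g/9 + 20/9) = g - 1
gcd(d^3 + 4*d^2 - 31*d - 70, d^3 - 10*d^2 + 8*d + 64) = d + 2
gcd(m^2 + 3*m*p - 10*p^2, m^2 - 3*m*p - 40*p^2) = m + 5*p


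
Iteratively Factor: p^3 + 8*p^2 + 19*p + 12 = (p + 3)*(p^2 + 5*p + 4) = (p + 1)*(p + 3)*(p + 4)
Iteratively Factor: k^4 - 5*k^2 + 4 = (k + 2)*(k^3 - 2*k^2 - k + 2) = (k - 1)*(k + 2)*(k^2 - k - 2) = (k - 1)*(k + 1)*(k + 2)*(k - 2)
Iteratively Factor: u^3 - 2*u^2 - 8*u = (u + 2)*(u^2 - 4*u) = (u - 4)*(u + 2)*(u)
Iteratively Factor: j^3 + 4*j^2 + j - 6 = (j + 3)*(j^2 + j - 2) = (j + 2)*(j + 3)*(j - 1)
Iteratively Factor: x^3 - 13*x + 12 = (x - 3)*(x^2 + 3*x - 4) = (x - 3)*(x - 1)*(x + 4)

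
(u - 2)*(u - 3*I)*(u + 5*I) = u^3 - 2*u^2 + 2*I*u^2 + 15*u - 4*I*u - 30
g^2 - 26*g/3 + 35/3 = (g - 7)*(g - 5/3)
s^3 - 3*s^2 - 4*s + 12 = (s - 3)*(s - 2)*(s + 2)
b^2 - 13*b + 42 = (b - 7)*(b - 6)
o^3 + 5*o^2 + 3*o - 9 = (o - 1)*(o + 3)^2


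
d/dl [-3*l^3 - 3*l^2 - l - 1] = -9*l^2 - 6*l - 1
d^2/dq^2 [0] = 0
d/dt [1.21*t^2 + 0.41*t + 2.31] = 2.42*t + 0.41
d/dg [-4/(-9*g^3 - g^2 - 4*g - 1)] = 4*(-27*g^2 - 2*g - 4)/(9*g^3 + g^2 + 4*g + 1)^2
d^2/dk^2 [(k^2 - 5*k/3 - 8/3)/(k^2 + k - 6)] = 4*(-4*k^3 + 15*k^2 - 57*k + 11)/(3*(k^6 + 3*k^5 - 15*k^4 - 35*k^3 + 90*k^2 + 108*k - 216))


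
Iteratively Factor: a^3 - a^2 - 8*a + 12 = (a - 2)*(a^2 + a - 6) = (a - 2)*(a + 3)*(a - 2)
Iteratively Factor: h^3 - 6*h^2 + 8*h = (h - 4)*(h^2 - 2*h) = h*(h - 4)*(h - 2)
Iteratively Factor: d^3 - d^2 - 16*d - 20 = (d + 2)*(d^2 - 3*d - 10) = (d - 5)*(d + 2)*(d + 2)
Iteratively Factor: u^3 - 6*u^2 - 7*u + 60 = (u - 5)*(u^2 - u - 12) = (u - 5)*(u - 4)*(u + 3)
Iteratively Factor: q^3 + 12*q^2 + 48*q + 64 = (q + 4)*(q^2 + 8*q + 16) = (q + 4)^2*(q + 4)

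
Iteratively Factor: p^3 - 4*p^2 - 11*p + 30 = (p + 3)*(p^2 - 7*p + 10) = (p - 2)*(p + 3)*(p - 5)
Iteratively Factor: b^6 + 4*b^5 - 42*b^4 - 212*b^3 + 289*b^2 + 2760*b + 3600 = (b - 5)*(b^5 + 9*b^4 + 3*b^3 - 197*b^2 - 696*b - 720) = (b - 5)^2*(b^4 + 14*b^3 + 73*b^2 + 168*b + 144) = (b - 5)^2*(b + 3)*(b^3 + 11*b^2 + 40*b + 48) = (b - 5)^2*(b + 3)*(b + 4)*(b^2 + 7*b + 12) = (b - 5)^2*(b + 3)*(b + 4)^2*(b + 3)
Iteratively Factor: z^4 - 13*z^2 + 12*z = (z - 1)*(z^3 + z^2 - 12*z) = z*(z - 1)*(z^2 + z - 12) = z*(z - 1)*(z + 4)*(z - 3)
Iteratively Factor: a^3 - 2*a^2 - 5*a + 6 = (a + 2)*(a^2 - 4*a + 3) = (a - 1)*(a + 2)*(a - 3)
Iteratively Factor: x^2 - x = (x)*(x - 1)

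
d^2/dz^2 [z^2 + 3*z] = 2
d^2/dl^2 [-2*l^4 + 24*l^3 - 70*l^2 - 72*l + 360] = -24*l^2 + 144*l - 140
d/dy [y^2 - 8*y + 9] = 2*y - 8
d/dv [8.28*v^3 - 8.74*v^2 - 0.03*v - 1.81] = 24.84*v^2 - 17.48*v - 0.03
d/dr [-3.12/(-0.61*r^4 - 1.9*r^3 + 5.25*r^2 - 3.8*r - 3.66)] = (-7.6128*r^3 - 17.784*r^2 + 32.76*r - 11.856)/(0.61*r^4 + 1.9*r^3 - 5.25*r^2 + 3.8*r + 3.66)^2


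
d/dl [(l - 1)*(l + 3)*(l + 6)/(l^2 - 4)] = (l^4 - 21*l^2 - 28*l - 36)/(l^4 - 8*l^2 + 16)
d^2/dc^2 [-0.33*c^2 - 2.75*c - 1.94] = -0.660000000000000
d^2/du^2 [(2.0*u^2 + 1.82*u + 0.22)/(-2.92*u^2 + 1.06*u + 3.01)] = (-43.416896*u^3 - 116.725248*u^2 - 91.8924*u - 28.988248)/(24.897088*u^6 - 27.113952*u^5 - 67.150656*u^4 + 54.708296*u^3 + 69.220368*u^2 - 28.811118*u - 27.270901)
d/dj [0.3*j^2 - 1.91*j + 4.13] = 0.6*j - 1.91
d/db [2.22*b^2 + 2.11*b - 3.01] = 4.44*b + 2.11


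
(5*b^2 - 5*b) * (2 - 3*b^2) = -15*b^4 + 15*b^3 + 10*b^2 - 10*b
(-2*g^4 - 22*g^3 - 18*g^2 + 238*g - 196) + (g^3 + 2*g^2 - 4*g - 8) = -2*g^4 - 21*g^3 - 16*g^2 + 234*g - 204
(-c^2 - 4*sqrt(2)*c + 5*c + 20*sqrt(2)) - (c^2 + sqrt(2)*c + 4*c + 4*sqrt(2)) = -2*c^2 - 5*sqrt(2)*c + c + 16*sqrt(2)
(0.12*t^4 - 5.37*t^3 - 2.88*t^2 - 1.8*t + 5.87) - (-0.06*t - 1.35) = 0.12*t^4 - 5.37*t^3 - 2.88*t^2 - 1.74*t + 7.22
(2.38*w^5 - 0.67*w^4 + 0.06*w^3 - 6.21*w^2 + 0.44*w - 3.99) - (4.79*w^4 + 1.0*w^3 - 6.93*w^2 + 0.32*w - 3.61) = 2.38*w^5 - 5.46*w^4 - 0.94*w^3 + 0.72*w^2 + 0.12*w - 0.38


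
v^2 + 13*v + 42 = (v + 6)*(v + 7)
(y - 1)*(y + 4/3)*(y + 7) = y^3 + 22*y^2/3 + y - 28/3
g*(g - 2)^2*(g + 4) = g^4 - 12*g^2 + 16*g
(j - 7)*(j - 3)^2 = j^3 - 13*j^2 + 51*j - 63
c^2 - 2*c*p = c*(c - 2*p)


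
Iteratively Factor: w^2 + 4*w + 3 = (w + 3)*(w + 1)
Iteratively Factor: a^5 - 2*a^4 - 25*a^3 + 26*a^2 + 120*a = (a - 3)*(a^4 + a^3 - 22*a^2 - 40*a) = (a - 5)*(a - 3)*(a^3 + 6*a^2 + 8*a) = a*(a - 5)*(a - 3)*(a^2 + 6*a + 8) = a*(a - 5)*(a - 3)*(a + 2)*(a + 4)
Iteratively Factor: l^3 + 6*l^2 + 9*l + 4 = (l + 1)*(l^2 + 5*l + 4) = (l + 1)*(l + 4)*(l + 1)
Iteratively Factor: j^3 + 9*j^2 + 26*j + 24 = (j + 4)*(j^2 + 5*j + 6) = (j + 3)*(j + 4)*(j + 2)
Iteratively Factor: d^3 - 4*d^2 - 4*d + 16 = (d - 2)*(d^2 - 2*d - 8) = (d - 2)*(d + 2)*(d - 4)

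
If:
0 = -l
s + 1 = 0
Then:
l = 0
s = -1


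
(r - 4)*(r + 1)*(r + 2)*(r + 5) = r^4 + 4*r^3 - 15*r^2 - 58*r - 40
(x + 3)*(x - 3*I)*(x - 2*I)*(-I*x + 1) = -I*x^4 - 4*x^3 - 3*I*x^3 - 12*x^2 + I*x^2 - 6*x + 3*I*x - 18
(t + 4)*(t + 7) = t^2 + 11*t + 28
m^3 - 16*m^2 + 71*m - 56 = (m - 8)*(m - 7)*(m - 1)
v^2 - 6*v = v*(v - 6)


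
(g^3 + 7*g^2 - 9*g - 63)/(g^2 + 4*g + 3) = (g^2 + 4*g - 21)/(g + 1)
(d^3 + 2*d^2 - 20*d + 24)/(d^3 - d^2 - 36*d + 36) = (d^2 - 4*d + 4)/(d^2 - 7*d + 6)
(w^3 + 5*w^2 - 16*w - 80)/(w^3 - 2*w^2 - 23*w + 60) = (w + 4)/(w - 3)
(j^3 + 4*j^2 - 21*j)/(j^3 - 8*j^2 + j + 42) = j*(j + 7)/(j^2 - 5*j - 14)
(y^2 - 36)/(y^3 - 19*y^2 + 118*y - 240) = (y + 6)/(y^2 - 13*y + 40)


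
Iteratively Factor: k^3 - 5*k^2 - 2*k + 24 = (k - 3)*(k^2 - 2*k - 8) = (k - 4)*(k - 3)*(k + 2)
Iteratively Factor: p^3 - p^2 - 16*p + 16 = (p + 4)*(p^2 - 5*p + 4) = (p - 4)*(p + 4)*(p - 1)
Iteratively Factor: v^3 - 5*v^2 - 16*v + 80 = (v - 5)*(v^2 - 16) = (v - 5)*(v - 4)*(v + 4)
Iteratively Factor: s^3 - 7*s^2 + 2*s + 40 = (s + 2)*(s^2 - 9*s + 20) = (s - 5)*(s + 2)*(s - 4)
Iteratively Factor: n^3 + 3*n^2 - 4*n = (n - 1)*(n^2 + 4*n) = (n - 1)*(n + 4)*(n)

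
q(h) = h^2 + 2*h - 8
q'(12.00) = 26.00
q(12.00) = 160.00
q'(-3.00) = -4.00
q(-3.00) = -5.00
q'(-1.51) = -1.02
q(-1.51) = -8.74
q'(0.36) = 2.72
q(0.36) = -7.15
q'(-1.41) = -0.82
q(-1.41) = -8.83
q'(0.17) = 2.34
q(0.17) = -7.63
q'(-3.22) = -4.44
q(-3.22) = -4.07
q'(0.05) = 2.10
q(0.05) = -7.90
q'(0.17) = 2.34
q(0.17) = -7.63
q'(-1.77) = -1.54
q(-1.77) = -8.41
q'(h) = 2*h + 2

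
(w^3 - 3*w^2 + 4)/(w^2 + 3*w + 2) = (w^2 - 4*w + 4)/(w + 2)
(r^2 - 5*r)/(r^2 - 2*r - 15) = r/(r + 3)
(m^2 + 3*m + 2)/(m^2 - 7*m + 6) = (m^2 + 3*m + 2)/(m^2 - 7*m + 6)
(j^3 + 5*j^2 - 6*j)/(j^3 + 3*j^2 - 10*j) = (j^2 + 5*j - 6)/(j^2 + 3*j - 10)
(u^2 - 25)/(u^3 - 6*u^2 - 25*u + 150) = 1/(u - 6)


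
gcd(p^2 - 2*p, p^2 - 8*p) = p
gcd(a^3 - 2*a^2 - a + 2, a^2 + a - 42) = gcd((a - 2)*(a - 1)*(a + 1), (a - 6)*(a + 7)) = 1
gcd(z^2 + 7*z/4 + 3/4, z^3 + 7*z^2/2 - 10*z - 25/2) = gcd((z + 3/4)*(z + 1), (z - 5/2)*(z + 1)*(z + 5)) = z + 1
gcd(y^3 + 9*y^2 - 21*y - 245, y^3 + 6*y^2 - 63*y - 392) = y^2 + 14*y + 49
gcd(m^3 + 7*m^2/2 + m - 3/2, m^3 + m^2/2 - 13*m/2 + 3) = m^2 + 5*m/2 - 3/2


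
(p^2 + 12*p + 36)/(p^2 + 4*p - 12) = (p + 6)/(p - 2)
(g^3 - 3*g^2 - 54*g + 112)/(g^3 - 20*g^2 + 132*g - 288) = (g^2 + 5*g - 14)/(g^2 - 12*g + 36)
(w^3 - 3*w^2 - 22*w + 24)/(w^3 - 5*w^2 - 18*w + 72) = (w - 1)/(w - 3)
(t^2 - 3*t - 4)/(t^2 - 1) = (t - 4)/(t - 1)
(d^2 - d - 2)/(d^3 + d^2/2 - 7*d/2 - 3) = 2/(2*d + 3)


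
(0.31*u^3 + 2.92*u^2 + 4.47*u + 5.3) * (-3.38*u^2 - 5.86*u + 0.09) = -1.0478*u^5 - 11.6862*u^4 - 32.1919*u^3 - 43.8454*u^2 - 30.6557*u + 0.477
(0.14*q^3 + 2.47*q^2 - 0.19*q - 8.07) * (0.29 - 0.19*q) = -0.0266*q^4 - 0.4287*q^3 + 0.7524*q^2 + 1.4782*q - 2.3403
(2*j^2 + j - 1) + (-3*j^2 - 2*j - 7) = -j^2 - j - 8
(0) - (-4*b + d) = 4*b - d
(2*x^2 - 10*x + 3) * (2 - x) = -2*x^3 + 14*x^2 - 23*x + 6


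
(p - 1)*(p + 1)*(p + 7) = p^3 + 7*p^2 - p - 7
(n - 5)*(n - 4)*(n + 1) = n^3 - 8*n^2 + 11*n + 20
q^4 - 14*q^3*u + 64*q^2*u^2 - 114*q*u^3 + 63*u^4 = (q - 7*u)*(q - 3*u)^2*(q - u)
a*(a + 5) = a^2 + 5*a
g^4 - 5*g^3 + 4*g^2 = g^2*(g - 4)*(g - 1)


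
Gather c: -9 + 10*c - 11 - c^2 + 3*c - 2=-c^2 + 13*c - 22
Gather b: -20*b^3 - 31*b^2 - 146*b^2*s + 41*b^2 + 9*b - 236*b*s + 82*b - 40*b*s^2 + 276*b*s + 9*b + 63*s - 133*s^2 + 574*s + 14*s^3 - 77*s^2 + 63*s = -20*b^3 + b^2*(10 - 146*s) + b*(-40*s^2 + 40*s + 100) + 14*s^3 - 210*s^2 + 700*s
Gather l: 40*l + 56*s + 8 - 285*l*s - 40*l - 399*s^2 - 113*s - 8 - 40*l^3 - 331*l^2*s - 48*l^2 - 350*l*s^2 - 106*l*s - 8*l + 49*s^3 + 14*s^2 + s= -40*l^3 + l^2*(-331*s - 48) + l*(-350*s^2 - 391*s - 8) + 49*s^3 - 385*s^2 - 56*s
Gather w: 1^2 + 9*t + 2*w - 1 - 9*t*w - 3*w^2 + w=9*t - 3*w^2 + w*(3 - 9*t)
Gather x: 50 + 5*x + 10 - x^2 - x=-x^2 + 4*x + 60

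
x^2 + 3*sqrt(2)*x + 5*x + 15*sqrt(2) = (x + 5)*(x + 3*sqrt(2))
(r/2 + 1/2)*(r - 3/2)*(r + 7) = r^3/2 + 13*r^2/4 - 5*r/2 - 21/4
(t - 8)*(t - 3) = t^2 - 11*t + 24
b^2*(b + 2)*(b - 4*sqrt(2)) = b^4 - 4*sqrt(2)*b^3 + 2*b^3 - 8*sqrt(2)*b^2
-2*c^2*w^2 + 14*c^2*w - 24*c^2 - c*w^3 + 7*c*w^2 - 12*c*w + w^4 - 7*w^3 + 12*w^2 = (-2*c + w)*(c + w)*(w - 4)*(w - 3)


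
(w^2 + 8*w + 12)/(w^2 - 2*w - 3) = (w^2 + 8*w + 12)/(w^2 - 2*w - 3)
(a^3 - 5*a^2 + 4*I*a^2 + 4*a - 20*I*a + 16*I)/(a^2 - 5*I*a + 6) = (a^3 + a^2*(-5 + 4*I) + a*(4 - 20*I) + 16*I)/(a^2 - 5*I*a + 6)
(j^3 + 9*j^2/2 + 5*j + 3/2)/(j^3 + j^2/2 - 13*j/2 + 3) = (2*j^2 + 3*j + 1)/(2*j^2 - 5*j + 2)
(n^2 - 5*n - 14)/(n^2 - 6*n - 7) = (n + 2)/(n + 1)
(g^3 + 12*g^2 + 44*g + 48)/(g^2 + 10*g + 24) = g + 2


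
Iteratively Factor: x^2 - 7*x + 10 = (x - 5)*(x - 2)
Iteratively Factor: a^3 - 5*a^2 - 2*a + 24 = (a - 4)*(a^2 - a - 6) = (a - 4)*(a - 3)*(a + 2)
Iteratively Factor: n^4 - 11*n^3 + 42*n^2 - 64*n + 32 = (n - 4)*(n^3 - 7*n^2 + 14*n - 8) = (n - 4)*(n - 2)*(n^2 - 5*n + 4) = (n - 4)^2*(n - 2)*(n - 1)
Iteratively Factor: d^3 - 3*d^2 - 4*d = (d)*(d^2 - 3*d - 4) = d*(d + 1)*(d - 4)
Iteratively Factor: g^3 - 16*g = (g + 4)*(g^2 - 4*g) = (g - 4)*(g + 4)*(g)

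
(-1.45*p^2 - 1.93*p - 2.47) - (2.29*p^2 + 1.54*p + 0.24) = -3.74*p^2 - 3.47*p - 2.71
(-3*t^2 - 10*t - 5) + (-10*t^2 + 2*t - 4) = -13*t^2 - 8*t - 9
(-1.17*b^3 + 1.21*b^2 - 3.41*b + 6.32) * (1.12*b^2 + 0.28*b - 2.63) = -1.3104*b^5 + 1.0276*b^4 - 0.403300000000001*b^3 + 2.9413*b^2 + 10.7379*b - 16.6216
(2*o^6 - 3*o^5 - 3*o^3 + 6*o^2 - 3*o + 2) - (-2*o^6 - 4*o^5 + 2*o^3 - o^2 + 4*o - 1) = 4*o^6 + o^5 - 5*o^3 + 7*o^2 - 7*o + 3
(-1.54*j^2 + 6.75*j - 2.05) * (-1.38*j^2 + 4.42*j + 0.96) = 2.1252*j^4 - 16.1218*j^3 + 31.1856*j^2 - 2.581*j - 1.968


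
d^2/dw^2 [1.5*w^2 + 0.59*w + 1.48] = 3.00000000000000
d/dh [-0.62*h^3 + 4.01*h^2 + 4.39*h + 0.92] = -1.86*h^2 + 8.02*h + 4.39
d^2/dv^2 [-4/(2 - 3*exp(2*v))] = (144*exp(2*v) + 96)*exp(2*v)/(3*exp(2*v) - 2)^3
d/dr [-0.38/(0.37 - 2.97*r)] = -1.1286/(2.97*r - 0.37)^2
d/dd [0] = 0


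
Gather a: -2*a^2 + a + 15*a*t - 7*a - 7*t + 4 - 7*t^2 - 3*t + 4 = -2*a^2 + a*(15*t - 6) - 7*t^2 - 10*t + 8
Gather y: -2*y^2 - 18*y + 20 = -2*y^2 - 18*y + 20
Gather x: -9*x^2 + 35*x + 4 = -9*x^2 + 35*x + 4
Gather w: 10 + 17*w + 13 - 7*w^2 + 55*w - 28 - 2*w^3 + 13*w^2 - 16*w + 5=-2*w^3 + 6*w^2 + 56*w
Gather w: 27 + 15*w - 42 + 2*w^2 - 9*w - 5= 2*w^2 + 6*w - 20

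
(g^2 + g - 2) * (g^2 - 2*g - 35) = g^4 - g^3 - 39*g^2 - 31*g + 70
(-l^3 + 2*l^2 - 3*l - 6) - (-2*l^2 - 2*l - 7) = -l^3 + 4*l^2 - l + 1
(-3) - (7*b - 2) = -7*b - 1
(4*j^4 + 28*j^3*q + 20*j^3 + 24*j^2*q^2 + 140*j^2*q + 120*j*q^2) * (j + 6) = 4*j^5 + 28*j^4*q + 44*j^4 + 24*j^3*q^2 + 308*j^3*q + 120*j^3 + 264*j^2*q^2 + 840*j^2*q + 720*j*q^2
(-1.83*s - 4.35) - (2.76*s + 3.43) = -4.59*s - 7.78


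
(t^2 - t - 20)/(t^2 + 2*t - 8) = (t - 5)/(t - 2)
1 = 1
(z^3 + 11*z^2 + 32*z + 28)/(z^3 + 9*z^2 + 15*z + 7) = (z^2 + 4*z + 4)/(z^2 + 2*z + 1)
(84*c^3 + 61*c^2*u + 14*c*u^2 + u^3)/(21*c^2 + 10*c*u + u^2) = 4*c + u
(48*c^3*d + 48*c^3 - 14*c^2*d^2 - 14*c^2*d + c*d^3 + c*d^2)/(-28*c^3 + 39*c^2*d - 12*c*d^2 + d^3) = c*(-48*c^2*d - 48*c^2 + 14*c*d^2 + 14*c*d - d^3 - d^2)/(28*c^3 - 39*c^2*d + 12*c*d^2 - d^3)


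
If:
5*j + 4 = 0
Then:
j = -4/5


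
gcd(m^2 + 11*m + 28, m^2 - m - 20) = m + 4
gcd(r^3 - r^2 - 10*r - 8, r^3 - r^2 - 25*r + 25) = 1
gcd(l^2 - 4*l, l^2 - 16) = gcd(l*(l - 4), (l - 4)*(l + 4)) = l - 4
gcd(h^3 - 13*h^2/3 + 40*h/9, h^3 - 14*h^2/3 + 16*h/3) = h^2 - 8*h/3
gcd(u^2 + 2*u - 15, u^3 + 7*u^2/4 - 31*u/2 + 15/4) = u^2 + 2*u - 15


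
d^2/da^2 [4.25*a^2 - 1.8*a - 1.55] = 8.50000000000000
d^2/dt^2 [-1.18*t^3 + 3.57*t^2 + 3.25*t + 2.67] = 7.14 - 7.08*t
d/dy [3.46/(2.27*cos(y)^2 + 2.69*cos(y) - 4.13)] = (15.7084*cos(y) + 9.3074)*sin(y)/(2.27*cos(y)^2 + 2.69*cos(y) - 4.13)^2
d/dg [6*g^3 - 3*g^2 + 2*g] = 18*g^2 - 6*g + 2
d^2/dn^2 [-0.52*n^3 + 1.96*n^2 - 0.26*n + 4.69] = 3.92 - 3.12*n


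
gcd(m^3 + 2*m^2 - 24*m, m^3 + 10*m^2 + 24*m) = m^2 + 6*m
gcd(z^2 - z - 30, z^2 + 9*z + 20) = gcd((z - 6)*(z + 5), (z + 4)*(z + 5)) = z + 5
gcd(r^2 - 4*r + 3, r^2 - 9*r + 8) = r - 1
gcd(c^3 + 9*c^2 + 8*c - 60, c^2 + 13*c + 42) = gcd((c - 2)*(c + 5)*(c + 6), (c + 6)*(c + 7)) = c + 6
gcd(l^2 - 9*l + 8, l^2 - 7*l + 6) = l - 1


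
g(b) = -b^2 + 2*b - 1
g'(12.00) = -22.00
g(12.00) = -121.00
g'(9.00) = -16.00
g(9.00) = -64.00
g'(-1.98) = 5.96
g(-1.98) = -8.88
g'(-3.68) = 9.36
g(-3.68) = -21.90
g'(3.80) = -5.60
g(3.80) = -7.84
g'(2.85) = -3.70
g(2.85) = -3.42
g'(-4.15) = 10.30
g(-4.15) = -26.52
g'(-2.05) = 6.10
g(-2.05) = -9.30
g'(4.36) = -6.72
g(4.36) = -11.29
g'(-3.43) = 8.86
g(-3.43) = -19.62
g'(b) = 2 - 2*b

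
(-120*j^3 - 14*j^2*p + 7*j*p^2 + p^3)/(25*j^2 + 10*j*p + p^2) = (-24*j^2 + 2*j*p + p^2)/(5*j + p)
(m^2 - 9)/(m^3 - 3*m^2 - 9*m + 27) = 1/(m - 3)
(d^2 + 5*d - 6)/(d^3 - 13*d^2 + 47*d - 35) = (d + 6)/(d^2 - 12*d + 35)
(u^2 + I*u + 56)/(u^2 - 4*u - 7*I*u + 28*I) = (u + 8*I)/(u - 4)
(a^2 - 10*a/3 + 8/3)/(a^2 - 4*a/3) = (a - 2)/a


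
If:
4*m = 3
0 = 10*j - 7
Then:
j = 7/10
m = 3/4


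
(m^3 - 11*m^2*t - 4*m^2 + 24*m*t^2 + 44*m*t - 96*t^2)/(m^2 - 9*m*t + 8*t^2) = (-m^2 + 3*m*t + 4*m - 12*t)/(-m + t)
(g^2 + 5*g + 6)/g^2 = 1 + 5/g + 6/g^2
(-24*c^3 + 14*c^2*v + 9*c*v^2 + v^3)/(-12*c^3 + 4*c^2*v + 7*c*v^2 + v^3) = (4*c + v)/(2*c + v)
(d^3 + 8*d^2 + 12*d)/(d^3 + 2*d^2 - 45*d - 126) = d*(d + 2)/(d^2 - 4*d - 21)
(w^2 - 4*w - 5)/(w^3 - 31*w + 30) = (w + 1)/(w^2 + 5*w - 6)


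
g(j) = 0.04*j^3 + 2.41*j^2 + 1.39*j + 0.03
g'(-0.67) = -1.79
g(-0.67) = 0.17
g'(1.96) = 11.30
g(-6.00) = 69.81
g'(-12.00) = -39.17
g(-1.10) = 1.36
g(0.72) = 2.30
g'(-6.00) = -23.21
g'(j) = 0.12*j^2 + 4.82*j + 1.39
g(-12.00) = 261.27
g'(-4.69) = -18.58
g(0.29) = 0.64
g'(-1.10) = -3.77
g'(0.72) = 4.92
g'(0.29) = 2.80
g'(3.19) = 17.99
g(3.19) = 30.29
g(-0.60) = 0.05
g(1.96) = 12.31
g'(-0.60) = -1.46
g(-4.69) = 42.40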